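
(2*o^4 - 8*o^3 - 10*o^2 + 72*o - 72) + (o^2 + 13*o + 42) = 2*o^4 - 8*o^3 - 9*o^2 + 85*o - 30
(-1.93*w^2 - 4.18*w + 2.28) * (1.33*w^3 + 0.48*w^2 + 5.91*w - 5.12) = -2.5669*w^5 - 6.4858*w^4 - 10.3803*w^3 - 13.7278*w^2 + 34.8764*w - 11.6736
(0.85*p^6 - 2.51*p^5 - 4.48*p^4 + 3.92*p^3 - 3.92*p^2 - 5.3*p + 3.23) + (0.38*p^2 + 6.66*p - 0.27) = 0.85*p^6 - 2.51*p^5 - 4.48*p^4 + 3.92*p^3 - 3.54*p^2 + 1.36*p + 2.96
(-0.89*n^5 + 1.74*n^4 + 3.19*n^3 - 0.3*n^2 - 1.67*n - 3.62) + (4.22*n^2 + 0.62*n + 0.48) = -0.89*n^5 + 1.74*n^4 + 3.19*n^3 + 3.92*n^2 - 1.05*n - 3.14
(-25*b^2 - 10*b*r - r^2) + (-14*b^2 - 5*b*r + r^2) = -39*b^2 - 15*b*r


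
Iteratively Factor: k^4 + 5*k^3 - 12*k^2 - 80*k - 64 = (k + 4)*(k^3 + k^2 - 16*k - 16) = (k - 4)*(k + 4)*(k^2 + 5*k + 4) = (k - 4)*(k + 1)*(k + 4)*(k + 4)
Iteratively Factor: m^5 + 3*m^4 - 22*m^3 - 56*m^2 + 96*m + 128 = (m + 4)*(m^4 - m^3 - 18*m^2 + 16*m + 32) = (m - 4)*(m + 4)*(m^3 + 3*m^2 - 6*m - 8) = (m - 4)*(m - 2)*(m + 4)*(m^2 + 5*m + 4) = (m - 4)*(m - 2)*(m + 4)^2*(m + 1)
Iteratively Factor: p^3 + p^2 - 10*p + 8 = (p - 2)*(p^2 + 3*p - 4) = (p - 2)*(p - 1)*(p + 4)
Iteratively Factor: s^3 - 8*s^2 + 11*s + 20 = (s - 4)*(s^2 - 4*s - 5) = (s - 4)*(s + 1)*(s - 5)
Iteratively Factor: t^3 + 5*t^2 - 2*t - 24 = (t + 4)*(t^2 + t - 6) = (t - 2)*(t + 4)*(t + 3)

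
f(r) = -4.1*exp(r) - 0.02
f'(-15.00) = 0.00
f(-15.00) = -0.02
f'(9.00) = -33222.64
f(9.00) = -33222.66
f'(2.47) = -48.47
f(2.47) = -48.49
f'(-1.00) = -1.51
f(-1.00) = -1.53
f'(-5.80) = -0.01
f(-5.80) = -0.03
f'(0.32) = -5.65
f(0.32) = -5.67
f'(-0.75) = -1.94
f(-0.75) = -1.96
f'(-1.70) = -0.75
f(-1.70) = -0.77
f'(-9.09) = -0.00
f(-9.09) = -0.02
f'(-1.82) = -0.66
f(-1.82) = -0.68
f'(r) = -4.1*exp(r)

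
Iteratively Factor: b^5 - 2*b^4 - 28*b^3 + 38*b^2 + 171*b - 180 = (b - 1)*(b^4 - b^3 - 29*b^2 + 9*b + 180) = (b - 1)*(b + 3)*(b^3 - 4*b^2 - 17*b + 60) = (b - 3)*(b - 1)*(b + 3)*(b^2 - b - 20) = (b - 5)*(b - 3)*(b - 1)*(b + 3)*(b + 4)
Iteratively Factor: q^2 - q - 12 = (q + 3)*(q - 4)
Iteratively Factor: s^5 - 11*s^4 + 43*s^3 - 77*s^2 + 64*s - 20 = (s - 5)*(s^4 - 6*s^3 + 13*s^2 - 12*s + 4) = (s - 5)*(s - 1)*(s^3 - 5*s^2 + 8*s - 4) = (s - 5)*(s - 2)*(s - 1)*(s^2 - 3*s + 2) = (s - 5)*(s - 2)^2*(s - 1)*(s - 1)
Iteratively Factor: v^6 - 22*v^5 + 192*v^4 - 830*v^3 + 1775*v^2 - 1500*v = (v - 5)*(v^5 - 17*v^4 + 107*v^3 - 295*v^2 + 300*v) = (v - 5)*(v - 3)*(v^4 - 14*v^3 + 65*v^2 - 100*v) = (v - 5)*(v - 4)*(v - 3)*(v^3 - 10*v^2 + 25*v) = (v - 5)^2*(v - 4)*(v - 3)*(v^2 - 5*v) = v*(v - 5)^2*(v - 4)*(v - 3)*(v - 5)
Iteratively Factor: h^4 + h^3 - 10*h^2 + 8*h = (h + 4)*(h^3 - 3*h^2 + 2*h) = h*(h + 4)*(h^2 - 3*h + 2) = h*(h - 1)*(h + 4)*(h - 2)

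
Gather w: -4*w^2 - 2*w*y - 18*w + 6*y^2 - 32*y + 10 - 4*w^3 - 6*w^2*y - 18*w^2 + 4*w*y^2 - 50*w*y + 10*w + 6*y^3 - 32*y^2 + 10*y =-4*w^3 + w^2*(-6*y - 22) + w*(4*y^2 - 52*y - 8) + 6*y^3 - 26*y^2 - 22*y + 10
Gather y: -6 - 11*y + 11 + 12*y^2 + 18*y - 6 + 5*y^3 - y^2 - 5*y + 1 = 5*y^3 + 11*y^2 + 2*y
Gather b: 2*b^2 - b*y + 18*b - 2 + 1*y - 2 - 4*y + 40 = 2*b^2 + b*(18 - y) - 3*y + 36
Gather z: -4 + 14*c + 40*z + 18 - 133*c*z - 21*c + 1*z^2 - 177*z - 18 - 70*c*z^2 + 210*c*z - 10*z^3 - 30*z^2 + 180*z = -7*c - 10*z^3 + z^2*(-70*c - 29) + z*(77*c + 43) - 4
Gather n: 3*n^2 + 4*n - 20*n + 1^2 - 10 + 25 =3*n^2 - 16*n + 16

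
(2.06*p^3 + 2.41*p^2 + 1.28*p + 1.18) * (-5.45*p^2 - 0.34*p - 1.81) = -11.227*p^5 - 13.8349*p^4 - 11.524*p^3 - 11.2283*p^2 - 2.718*p - 2.1358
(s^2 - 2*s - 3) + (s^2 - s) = 2*s^2 - 3*s - 3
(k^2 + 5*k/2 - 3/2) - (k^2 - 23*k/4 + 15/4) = 33*k/4 - 21/4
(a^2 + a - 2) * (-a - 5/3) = -a^3 - 8*a^2/3 + a/3 + 10/3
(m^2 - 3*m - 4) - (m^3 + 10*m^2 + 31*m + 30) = -m^3 - 9*m^2 - 34*m - 34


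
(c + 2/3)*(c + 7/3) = c^2 + 3*c + 14/9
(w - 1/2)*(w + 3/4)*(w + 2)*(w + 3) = w^4 + 21*w^3/4 + 55*w^2/8 - 3*w/8 - 9/4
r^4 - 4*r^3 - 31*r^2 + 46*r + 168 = (r - 7)*(r - 3)*(r + 2)*(r + 4)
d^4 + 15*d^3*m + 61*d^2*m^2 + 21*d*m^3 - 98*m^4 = (d - m)*(d + 2*m)*(d + 7*m)^2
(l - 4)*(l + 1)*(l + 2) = l^3 - l^2 - 10*l - 8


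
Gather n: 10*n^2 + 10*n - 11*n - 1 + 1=10*n^2 - n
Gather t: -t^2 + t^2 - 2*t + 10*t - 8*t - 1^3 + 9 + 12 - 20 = 0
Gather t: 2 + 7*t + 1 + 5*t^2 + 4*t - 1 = 5*t^2 + 11*t + 2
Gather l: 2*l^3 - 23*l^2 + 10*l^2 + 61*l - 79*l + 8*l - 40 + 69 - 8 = 2*l^3 - 13*l^2 - 10*l + 21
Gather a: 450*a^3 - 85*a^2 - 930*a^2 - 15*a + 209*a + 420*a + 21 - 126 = 450*a^3 - 1015*a^2 + 614*a - 105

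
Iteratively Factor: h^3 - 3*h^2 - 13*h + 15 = (h - 1)*(h^2 - 2*h - 15) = (h - 5)*(h - 1)*(h + 3)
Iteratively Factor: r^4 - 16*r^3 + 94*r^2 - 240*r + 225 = (r - 5)*(r^3 - 11*r^2 + 39*r - 45) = (r - 5)*(r - 3)*(r^2 - 8*r + 15) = (r - 5)^2*(r - 3)*(r - 3)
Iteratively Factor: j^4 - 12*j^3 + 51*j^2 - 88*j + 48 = (j - 4)*(j^3 - 8*j^2 + 19*j - 12) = (j - 4)*(j - 1)*(j^2 - 7*j + 12) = (j - 4)*(j - 3)*(j - 1)*(j - 4)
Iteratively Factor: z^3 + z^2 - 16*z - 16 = (z + 4)*(z^2 - 3*z - 4) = (z - 4)*(z + 4)*(z + 1)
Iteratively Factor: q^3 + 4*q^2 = (q + 4)*(q^2) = q*(q + 4)*(q)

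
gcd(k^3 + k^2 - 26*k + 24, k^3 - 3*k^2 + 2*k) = k - 1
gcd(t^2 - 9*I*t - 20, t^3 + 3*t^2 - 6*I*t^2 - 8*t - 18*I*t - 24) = t - 4*I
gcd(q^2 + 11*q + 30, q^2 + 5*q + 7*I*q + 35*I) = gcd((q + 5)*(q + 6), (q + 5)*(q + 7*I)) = q + 5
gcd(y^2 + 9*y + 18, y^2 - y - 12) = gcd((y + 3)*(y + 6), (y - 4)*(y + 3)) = y + 3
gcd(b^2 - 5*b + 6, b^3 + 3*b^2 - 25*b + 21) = b - 3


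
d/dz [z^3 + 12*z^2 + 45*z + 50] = 3*z^2 + 24*z + 45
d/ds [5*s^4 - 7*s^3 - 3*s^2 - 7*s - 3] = 20*s^3 - 21*s^2 - 6*s - 7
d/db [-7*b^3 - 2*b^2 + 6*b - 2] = -21*b^2 - 4*b + 6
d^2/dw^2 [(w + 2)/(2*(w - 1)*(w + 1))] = (w^3 + 6*w^2 + 3*w + 2)/(w^6 - 3*w^4 + 3*w^2 - 1)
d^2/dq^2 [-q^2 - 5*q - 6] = -2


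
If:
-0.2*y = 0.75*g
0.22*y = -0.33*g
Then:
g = 0.00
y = 0.00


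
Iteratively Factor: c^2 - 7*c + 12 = (c - 4)*(c - 3)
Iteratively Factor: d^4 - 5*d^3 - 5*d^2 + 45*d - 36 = (d - 1)*(d^3 - 4*d^2 - 9*d + 36) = (d - 4)*(d - 1)*(d^2 - 9) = (d - 4)*(d - 1)*(d + 3)*(d - 3)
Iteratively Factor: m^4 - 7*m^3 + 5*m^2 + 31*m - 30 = (m - 5)*(m^3 - 2*m^2 - 5*m + 6) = (m - 5)*(m - 1)*(m^2 - m - 6) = (m - 5)*(m - 1)*(m + 2)*(m - 3)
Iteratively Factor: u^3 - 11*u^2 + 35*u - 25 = (u - 1)*(u^2 - 10*u + 25) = (u - 5)*(u - 1)*(u - 5)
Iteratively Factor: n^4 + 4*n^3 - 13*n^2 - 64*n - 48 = (n + 4)*(n^3 - 13*n - 12) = (n + 1)*(n + 4)*(n^2 - n - 12) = (n + 1)*(n + 3)*(n + 4)*(n - 4)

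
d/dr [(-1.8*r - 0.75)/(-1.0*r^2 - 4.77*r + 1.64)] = (1.8*r^2 + 8.586*r - (1.8*r + 0.75)*(2.0*r + 4.77) - 2.952)/(1.0*r^2 + 4.77*r - 1.64)^2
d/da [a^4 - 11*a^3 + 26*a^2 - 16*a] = 4*a^3 - 33*a^2 + 52*a - 16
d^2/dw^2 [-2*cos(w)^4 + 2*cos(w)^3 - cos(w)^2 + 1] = 32*sin(w)^4 - 44*sin(w)^2 - 3*cos(w)/2 - 9*cos(3*w)/2 + 10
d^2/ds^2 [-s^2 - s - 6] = -2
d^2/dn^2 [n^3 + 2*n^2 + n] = 6*n + 4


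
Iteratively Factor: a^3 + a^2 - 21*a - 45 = (a + 3)*(a^2 - 2*a - 15) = (a + 3)^2*(a - 5)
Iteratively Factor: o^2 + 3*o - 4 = (o - 1)*(o + 4)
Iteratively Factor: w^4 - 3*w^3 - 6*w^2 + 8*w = (w - 4)*(w^3 + w^2 - 2*w) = (w - 4)*(w + 2)*(w^2 - w) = w*(w - 4)*(w + 2)*(w - 1)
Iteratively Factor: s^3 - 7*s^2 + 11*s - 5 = (s - 5)*(s^2 - 2*s + 1) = (s - 5)*(s - 1)*(s - 1)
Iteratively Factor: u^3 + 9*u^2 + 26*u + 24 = (u + 2)*(u^2 + 7*u + 12) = (u + 2)*(u + 4)*(u + 3)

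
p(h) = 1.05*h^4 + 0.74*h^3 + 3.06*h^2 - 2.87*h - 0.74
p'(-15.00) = -13770.17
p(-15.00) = 51389.56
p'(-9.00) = -2939.93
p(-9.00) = 6622.54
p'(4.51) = 455.17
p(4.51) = 550.85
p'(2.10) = 58.67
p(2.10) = 34.00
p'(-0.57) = -6.41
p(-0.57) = 1.86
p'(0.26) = -1.05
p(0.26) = -1.26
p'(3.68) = 259.03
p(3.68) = 259.58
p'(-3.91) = -243.92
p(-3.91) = 258.44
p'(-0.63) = -6.89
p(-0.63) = 2.26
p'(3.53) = 231.14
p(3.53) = 222.85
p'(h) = 4.2*h^3 + 2.22*h^2 + 6.12*h - 2.87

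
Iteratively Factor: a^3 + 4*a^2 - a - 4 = (a + 4)*(a^2 - 1) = (a + 1)*(a + 4)*(a - 1)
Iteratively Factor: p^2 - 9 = (p + 3)*(p - 3)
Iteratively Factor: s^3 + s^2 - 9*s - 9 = (s - 3)*(s^2 + 4*s + 3) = (s - 3)*(s + 1)*(s + 3)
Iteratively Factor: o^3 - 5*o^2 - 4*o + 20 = (o + 2)*(o^2 - 7*o + 10) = (o - 2)*(o + 2)*(o - 5)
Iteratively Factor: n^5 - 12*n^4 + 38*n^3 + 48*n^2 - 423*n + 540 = (n - 3)*(n^4 - 9*n^3 + 11*n^2 + 81*n - 180) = (n - 3)*(n + 3)*(n^3 - 12*n^2 + 47*n - 60) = (n - 3)^2*(n + 3)*(n^2 - 9*n + 20) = (n - 5)*(n - 3)^2*(n + 3)*(n - 4)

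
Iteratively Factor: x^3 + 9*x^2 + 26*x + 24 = (x + 3)*(x^2 + 6*x + 8) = (x + 2)*(x + 3)*(x + 4)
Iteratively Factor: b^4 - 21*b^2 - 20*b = (b - 5)*(b^3 + 5*b^2 + 4*b) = b*(b - 5)*(b^2 + 5*b + 4) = b*(b - 5)*(b + 4)*(b + 1)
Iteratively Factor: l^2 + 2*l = (l)*(l + 2)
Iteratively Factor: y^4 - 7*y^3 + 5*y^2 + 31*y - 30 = (y + 2)*(y^3 - 9*y^2 + 23*y - 15) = (y - 3)*(y + 2)*(y^2 - 6*y + 5) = (y - 5)*(y - 3)*(y + 2)*(y - 1)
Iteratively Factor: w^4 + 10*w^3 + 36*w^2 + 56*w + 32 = (w + 2)*(w^3 + 8*w^2 + 20*w + 16) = (w + 2)^2*(w^2 + 6*w + 8) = (w + 2)^2*(w + 4)*(w + 2)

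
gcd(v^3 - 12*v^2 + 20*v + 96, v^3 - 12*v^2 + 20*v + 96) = v^3 - 12*v^2 + 20*v + 96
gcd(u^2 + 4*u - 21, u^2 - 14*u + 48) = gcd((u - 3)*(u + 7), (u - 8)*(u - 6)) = 1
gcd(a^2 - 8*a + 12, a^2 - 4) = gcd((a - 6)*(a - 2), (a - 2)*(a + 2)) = a - 2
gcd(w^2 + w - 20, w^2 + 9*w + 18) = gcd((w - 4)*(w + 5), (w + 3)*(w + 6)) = 1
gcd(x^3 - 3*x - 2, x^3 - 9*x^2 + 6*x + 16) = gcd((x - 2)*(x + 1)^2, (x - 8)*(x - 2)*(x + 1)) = x^2 - x - 2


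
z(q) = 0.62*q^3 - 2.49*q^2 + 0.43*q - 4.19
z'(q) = 1.86*q^2 - 4.98*q + 0.43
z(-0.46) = -4.98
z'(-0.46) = 3.11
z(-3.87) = -79.08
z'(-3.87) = 47.56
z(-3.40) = -58.80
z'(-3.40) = 38.86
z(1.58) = -7.28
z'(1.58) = -2.80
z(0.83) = -5.19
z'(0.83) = -2.42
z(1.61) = -7.36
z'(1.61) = -2.77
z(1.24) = -6.30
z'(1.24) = -2.89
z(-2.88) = -40.89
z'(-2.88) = 30.20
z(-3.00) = -44.63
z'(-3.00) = 32.11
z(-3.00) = -44.63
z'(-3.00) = 32.11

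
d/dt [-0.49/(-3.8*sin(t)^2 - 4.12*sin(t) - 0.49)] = -(3.724*sin(t) + 2.0188)*cos(t)/(3.8*sin(t)^2 + 4.12*sin(t) + 0.49)^2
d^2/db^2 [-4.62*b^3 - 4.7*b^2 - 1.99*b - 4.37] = -27.72*b - 9.4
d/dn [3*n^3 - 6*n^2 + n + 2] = 9*n^2 - 12*n + 1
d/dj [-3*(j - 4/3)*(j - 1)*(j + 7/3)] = 37/3 - 9*j^2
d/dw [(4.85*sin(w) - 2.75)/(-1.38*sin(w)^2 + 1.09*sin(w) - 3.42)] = (6.693*sin(w)^2 - 7.59*sin(w) - 13.5895)*cos(w)/(1.9044*sin(w)^4 - 3.0084*sin(w)^3 + 10.6273*sin(w)^2 - 7.4556*sin(w) + 11.6964)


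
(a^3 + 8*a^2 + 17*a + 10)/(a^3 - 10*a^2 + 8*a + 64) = (a^2 + 6*a + 5)/(a^2 - 12*a + 32)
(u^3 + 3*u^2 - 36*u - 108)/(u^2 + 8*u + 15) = (u^2 - 36)/(u + 5)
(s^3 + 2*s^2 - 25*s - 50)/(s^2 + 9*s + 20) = (s^2 - 3*s - 10)/(s + 4)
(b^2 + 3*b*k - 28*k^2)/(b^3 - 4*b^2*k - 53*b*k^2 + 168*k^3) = (b - 4*k)/(b^2 - 11*b*k + 24*k^2)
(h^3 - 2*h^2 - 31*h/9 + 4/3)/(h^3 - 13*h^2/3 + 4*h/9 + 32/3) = (3*h - 1)/(3*h - 8)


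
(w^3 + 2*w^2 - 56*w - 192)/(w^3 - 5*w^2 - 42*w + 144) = (w + 4)/(w - 3)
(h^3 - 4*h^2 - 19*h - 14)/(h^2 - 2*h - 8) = (h^2 - 6*h - 7)/(h - 4)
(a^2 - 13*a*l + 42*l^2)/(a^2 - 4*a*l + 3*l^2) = (a^2 - 13*a*l + 42*l^2)/(a^2 - 4*a*l + 3*l^2)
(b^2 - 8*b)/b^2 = (b - 8)/b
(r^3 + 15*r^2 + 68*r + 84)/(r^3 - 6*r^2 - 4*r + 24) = (r^2 + 13*r + 42)/(r^2 - 8*r + 12)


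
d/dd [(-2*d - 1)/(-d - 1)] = (d + 1)^(-2)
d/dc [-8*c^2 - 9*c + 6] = -16*c - 9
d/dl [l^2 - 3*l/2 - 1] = 2*l - 3/2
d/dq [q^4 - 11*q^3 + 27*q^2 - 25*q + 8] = 4*q^3 - 33*q^2 + 54*q - 25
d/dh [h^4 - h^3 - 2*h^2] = h*(4*h^2 - 3*h - 4)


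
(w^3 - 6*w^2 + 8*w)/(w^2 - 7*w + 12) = w*(w - 2)/(w - 3)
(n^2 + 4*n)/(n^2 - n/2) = 2*(n + 4)/(2*n - 1)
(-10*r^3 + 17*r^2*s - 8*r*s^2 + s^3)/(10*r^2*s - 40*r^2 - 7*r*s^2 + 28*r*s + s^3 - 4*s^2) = (-r + s)/(s - 4)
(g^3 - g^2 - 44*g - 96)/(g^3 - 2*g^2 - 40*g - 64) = (g + 3)/(g + 2)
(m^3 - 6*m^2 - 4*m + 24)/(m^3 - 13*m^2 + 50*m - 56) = (m^2 - 4*m - 12)/(m^2 - 11*m + 28)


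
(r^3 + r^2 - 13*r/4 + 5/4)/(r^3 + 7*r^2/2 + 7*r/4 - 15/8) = 2*(r - 1)/(2*r + 3)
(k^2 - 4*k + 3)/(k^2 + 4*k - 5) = (k - 3)/(k + 5)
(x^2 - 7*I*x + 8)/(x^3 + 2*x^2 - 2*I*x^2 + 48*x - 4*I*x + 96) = (x + I)/(x^2 + x*(2 + 6*I) + 12*I)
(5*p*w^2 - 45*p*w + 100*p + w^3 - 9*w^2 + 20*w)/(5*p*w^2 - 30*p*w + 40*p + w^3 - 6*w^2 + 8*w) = (w - 5)/(w - 2)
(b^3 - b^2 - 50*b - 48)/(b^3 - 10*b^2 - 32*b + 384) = (b + 1)/(b - 8)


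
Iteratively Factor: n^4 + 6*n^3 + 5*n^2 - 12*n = (n - 1)*(n^3 + 7*n^2 + 12*n) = (n - 1)*(n + 4)*(n^2 + 3*n) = (n - 1)*(n + 3)*(n + 4)*(n)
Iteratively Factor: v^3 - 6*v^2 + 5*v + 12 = (v - 3)*(v^2 - 3*v - 4) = (v - 4)*(v - 3)*(v + 1)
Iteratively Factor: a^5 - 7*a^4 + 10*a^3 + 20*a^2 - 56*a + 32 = (a - 4)*(a^4 - 3*a^3 - 2*a^2 + 12*a - 8) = (a - 4)*(a - 2)*(a^3 - a^2 - 4*a + 4) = (a - 4)*(a - 2)*(a - 1)*(a^2 - 4) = (a - 4)*(a - 2)^2*(a - 1)*(a + 2)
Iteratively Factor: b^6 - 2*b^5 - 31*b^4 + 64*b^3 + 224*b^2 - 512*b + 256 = (b - 4)*(b^5 + 2*b^4 - 23*b^3 - 28*b^2 + 112*b - 64) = (b - 4)*(b + 4)*(b^4 - 2*b^3 - 15*b^2 + 32*b - 16) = (b - 4)*(b + 4)^2*(b^3 - 6*b^2 + 9*b - 4) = (b - 4)*(b - 1)*(b + 4)^2*(b^2 - 5*b + 4) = (b - 4)*(b - 1)^2*(b + 4)^2*(b - 4)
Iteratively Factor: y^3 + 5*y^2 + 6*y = (y + 2)*(y^2 + 3*y) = (y + 2)*(y + 3)*(y)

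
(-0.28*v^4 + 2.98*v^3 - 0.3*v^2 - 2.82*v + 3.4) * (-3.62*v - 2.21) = 1.0136*v^5 - 10.1688*v^4 - 5.4998*v^3 + 10.8714*v^2 - 6.0758*v - 7.514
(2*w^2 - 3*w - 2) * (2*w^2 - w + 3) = 4*w^4 - 8*w^3 + 5*w^2 - 7*w - 6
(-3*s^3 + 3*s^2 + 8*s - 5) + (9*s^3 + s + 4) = 6*s^3 + 3*s^2 + 9*s - 1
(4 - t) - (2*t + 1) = 3 - 3*t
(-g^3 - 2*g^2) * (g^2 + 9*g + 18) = -g^5 - 11*g^4 - 36*g^3 - 36*g^2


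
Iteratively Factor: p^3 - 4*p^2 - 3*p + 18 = (p - 3)*(p^2 - p - 6) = (p - 3)*(p + 2)*(p - 3)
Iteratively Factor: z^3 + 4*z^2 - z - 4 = (z + 4)*(z^2 - 1) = (z + 1)*(z + 4)*(z - 1)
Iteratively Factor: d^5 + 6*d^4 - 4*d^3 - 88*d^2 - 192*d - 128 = (d - 4)*(d^4 + 10*d^3 + 36*d^2 + 56*d + 32) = (d - 4)*(d + 2)*(d^3 + 8*d^2 + 20*d + 16) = (d - 4)*(d + 2)*(d + 4)*(d^2 + 4*d + 4) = (d - 4)*(d + 2)^2*(d + 4)*(d + 2)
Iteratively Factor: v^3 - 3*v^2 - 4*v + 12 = (v - 2)*(v^2 - v - 6) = (v - 3)*(v - 2)*(v + 2)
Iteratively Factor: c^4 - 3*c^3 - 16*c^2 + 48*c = (c - 4)*(c^3 + c^2 - 12*c) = (c - 4)*(c + 4)*(c^2 - 3*c) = (c - 4)*(c - 3)*(c + 4)*(c)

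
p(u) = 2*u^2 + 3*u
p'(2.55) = 13.20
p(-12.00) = 252.00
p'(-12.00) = -45.00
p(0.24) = 0.84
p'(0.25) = 4.00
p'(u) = 4*u + 3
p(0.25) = 0.88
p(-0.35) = -0.80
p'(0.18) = 3.72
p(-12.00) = 252.00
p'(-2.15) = -5.60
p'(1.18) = 7.72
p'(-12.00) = -45.00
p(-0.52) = -1.02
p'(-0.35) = 1.60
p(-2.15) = 2.80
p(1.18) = 6.32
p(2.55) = 20.66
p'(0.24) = 3.96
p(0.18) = 0.60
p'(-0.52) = 0.92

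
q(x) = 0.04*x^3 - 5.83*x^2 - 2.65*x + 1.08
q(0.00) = 1.08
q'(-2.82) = 31.19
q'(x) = 0.12*x^2 - 11.66*x - 2.65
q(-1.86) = -14.42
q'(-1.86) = 19.45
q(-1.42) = -7.03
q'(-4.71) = 54.93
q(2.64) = -45.81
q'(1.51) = -19.98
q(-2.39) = -26.43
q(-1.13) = -3.43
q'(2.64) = -32.60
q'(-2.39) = 25.90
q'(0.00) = -2.65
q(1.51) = -16.08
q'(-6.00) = 71.63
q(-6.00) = -201.54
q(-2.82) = -38.71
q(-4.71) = -119.95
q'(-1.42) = 14.15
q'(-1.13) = 10.68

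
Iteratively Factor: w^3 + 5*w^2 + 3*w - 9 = (w + 3)*(w^2 + 2*w - 3) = (w - 1)*(w + 3)*(w + 3)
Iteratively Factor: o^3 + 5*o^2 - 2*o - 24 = (o + 3)*(o^2 + 2*o - 8) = (o - 2)*(o + 3)*(o + 4)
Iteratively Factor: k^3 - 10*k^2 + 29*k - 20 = (k - 5)*(k^2 - 5*k + 4) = (k - 5)*(k - 1)*(k - 4)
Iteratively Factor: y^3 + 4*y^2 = (y + 4)*(y^2) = y*(y + 4)*(y)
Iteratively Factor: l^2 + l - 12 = (l - 3)*(l + 4)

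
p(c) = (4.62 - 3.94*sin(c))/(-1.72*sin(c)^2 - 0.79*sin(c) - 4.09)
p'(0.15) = 1.21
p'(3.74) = -0.41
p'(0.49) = 0.97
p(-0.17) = -1.32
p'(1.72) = -0.10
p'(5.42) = 0.12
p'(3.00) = -1.21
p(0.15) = -0.95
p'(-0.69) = 0.29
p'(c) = (4.62 - 3.94*sin(c))*(3.44*sin(c)*cos(c) + 0.79*cos(c))/(-1.72*sin(c)^2 - 0.79*sin(c) - 4.09)^2 - 3.94*cos(c)/(-1.72*sin(c)^2 - 0.79*sin(c) - 4.09)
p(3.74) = -1.63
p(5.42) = -1.70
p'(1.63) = -0.04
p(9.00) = -0.64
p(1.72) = -0.11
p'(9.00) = -1.03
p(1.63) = -0.10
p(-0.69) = -1.66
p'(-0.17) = 1.04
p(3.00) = -0.96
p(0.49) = -0.57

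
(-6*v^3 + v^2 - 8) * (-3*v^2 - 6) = 18*v^5 - 3*v^4 + 36*v^3 + 18*v^2 + 48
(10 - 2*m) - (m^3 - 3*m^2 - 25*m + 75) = -m^3 + 3*m^2 + 23*m - 65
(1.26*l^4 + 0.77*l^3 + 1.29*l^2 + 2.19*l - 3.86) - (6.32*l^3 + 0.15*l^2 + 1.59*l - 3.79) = 1.26*l^4 - 5.55*l^3 + 1.14*l^2 + 0.6*l - 0.0699999999999998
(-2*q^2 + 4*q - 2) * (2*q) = -4*q^3 + 8*q^2 - 4*q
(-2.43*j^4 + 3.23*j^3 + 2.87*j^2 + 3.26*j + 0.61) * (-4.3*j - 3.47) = 10.449*j^5 - 5.4569*j^4 - 23.5491*j^3 - 23.9769*j^2 - 13.9352*j - 2.1167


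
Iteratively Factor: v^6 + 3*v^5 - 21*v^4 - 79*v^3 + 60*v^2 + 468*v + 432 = (v + 3)*(v^5 - 21*v^3 - 16*v^2 + 108*v + 144) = (v + 3)^2*(v^4 - 3*v^3 - 12*v^2 + 20*v + 48) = (v - 3)*(v + 3)^2*(v^3 - 12*v - 16) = (v - 3)*(v + 2)*(v + 3)^2*(v^2 - 2*v - 8) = (v - 4)*(v - 3)*(v + 2)*(v + 3)^2*(v + 2)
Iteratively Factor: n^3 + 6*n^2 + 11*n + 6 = (n + 1)*(n^2 + 5*n + 6) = (n + 1)*(n + 2)*(n + 3)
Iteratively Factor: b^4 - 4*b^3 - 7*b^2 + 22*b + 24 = (b - 3)*(b^3 - b^2 - 10*b - 8) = (b - 3)*(b + 1)*(b^2 - 2*b - 8) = (b - 4)*(b - 3)*(b + 1)*(b + 2)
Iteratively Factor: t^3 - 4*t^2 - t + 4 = (t - 4)*(t^2 - 1) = (t - 4)*(t - 1)*(t + 1)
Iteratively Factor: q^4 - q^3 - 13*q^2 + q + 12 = (q - 1)*(q^3 - 13*q - 12) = (q - 4)*(q - 1)*(q^2 + 4*q + 3) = (q - 4)*(q - 1)*(q + 1)*(q + 3)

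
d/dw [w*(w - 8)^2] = (w - 8)*(3*w - 8)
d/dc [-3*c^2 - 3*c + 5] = -6*c - 3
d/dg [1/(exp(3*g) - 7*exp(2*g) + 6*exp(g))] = (-3*exp(2*g) + 14*exp(g) - 6)*exp(-g)/(exp(2*g) - 7*exp(g) + 6)^2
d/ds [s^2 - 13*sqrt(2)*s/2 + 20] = 2*s - 13*sqrt(2)/2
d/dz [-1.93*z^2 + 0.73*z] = 0.73 - 3.86*z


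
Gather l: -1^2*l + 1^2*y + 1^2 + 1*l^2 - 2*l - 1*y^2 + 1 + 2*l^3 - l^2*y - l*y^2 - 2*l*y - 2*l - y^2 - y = 2*l^3 + l^2*(1 - y) + l*(-y^2 - 2*y - 5) - 2*y^2 + 2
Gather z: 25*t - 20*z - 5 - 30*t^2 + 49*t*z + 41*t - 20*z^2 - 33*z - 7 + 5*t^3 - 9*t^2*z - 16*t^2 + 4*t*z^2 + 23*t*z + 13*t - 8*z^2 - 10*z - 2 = 5*t^3 - 46*t^2 + 79*t + z^2*(4*t - 28) + z*(-9*t^2 + 72*t - 63) - 14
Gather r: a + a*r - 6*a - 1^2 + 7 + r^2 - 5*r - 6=-5*a + r^2 + r*(a - 5)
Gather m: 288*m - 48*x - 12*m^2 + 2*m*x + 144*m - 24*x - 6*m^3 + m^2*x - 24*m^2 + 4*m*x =-6*m^3 + m^2*(x - 36) + m*(6*x + 432) - 72*x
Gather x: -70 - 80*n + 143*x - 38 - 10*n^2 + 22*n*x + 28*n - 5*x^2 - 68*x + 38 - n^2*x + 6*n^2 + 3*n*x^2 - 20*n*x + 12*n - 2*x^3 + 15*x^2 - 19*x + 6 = -4*n^2 - 40*n - 2*x^3 + x^2*(3*n + 10) + x*(-n^2 + 2*n + 56) - 64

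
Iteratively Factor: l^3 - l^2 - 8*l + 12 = (l - 2)*(l^2 + l - 6) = (l - 2)^2*(l + 3)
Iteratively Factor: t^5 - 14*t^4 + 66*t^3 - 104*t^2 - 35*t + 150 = (t - 2)*(t^4 - 12*t^3 + 42*t^2 - 20*t - 75) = (t - 2)*(t + 1)*(t^3 - 13*t^2 + 55*t - 75) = (t - 5)*(t - 2)*(t + 1)*(t^2 - 8*t + 15) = (t - 5)*(t - 3)*(t - 2)*(t + 1)*(t - 5)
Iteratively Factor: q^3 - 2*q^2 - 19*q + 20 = (q + 4)*(q^2 - 6*q + 5) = (q - 5)*(q + 4)*(q - 1)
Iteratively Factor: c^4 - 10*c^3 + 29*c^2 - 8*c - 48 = (c - 4)*(c^3 - 6*c^2 + 5*c + 12) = (c - 4)*(c - 3)*(c^2 - 3*c - 4) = (c - 4)*(c - 3)*(c + 1)*(c - 4)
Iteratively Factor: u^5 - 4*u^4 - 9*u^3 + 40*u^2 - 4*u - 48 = (u - 2)*(u^4 - 2*u^3 - 13*u^2 + 14*u + 24) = (u - 2)*(u + 3)*(u^3 - 5*u^2 + 2*u + 8) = (u - 2)^2*(u + 3)*(u^2 - 3*u - 4) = (u - 2)^2*(u + 1)*(u + 3)*(u - 4)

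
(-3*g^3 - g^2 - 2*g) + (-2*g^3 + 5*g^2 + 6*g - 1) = -5*g^3 + 4*g^2 + 4*g - 1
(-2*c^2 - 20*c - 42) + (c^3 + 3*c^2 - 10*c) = c^3 + c^2 - 30*c - 42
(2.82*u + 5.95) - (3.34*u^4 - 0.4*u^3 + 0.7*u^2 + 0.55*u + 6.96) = -3.34*u^4 + 0.4*u^3 - 0.7*u^2 + 2.27*u - 1.01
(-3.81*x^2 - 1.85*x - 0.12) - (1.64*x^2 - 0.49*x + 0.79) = -5.45*x^2 - 1.36*x - 0.91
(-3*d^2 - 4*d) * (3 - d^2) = 3*d^4 + 4*d^3 - 9*d^2 - 12*d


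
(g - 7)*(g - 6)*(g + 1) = g^3 - 12*g^2 + 29*g + 42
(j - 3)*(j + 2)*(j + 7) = j^3 + 6*j^2 - 13*j - 42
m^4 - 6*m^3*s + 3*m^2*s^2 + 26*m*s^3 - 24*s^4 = (m - 4*s)*(m - 3*s)*(m - s)*(m + 2*s)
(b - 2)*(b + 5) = b^2 + 3*b - 10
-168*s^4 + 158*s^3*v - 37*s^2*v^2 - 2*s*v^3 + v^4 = (-4*s + v)*(-3*s + v)*(-2*s + v)*(7*s + v)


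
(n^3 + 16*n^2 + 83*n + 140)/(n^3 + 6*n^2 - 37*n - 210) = (n + 4)/(n - 6)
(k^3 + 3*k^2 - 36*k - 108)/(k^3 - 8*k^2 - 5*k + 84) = (k^2 - 36)/(k^2 - 11*k + 28)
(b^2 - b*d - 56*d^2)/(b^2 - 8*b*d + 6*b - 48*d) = (b + 7*d)/(b + 6)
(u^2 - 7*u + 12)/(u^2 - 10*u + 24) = (u - 3)/(u - 6)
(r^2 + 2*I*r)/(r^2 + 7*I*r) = (r + 2*I)/(r + 7*I)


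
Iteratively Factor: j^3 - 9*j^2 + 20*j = (j - 5)*(j^2 - 4*j) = (j - 5)*(j - 4)*(j)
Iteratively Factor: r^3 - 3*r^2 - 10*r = (r - 5)*(r^2 + 2*r) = (r - 5)*(r + 2)*(r)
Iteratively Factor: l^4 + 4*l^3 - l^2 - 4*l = (l + 4)*(l^3 - l) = l*(l + 4)*(l^2 - 1) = l*(l - 1)*(l + 4)*(l + 1)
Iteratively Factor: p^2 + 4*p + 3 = (p + 1)*(p + 3)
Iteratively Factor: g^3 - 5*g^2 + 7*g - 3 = (g - 3)*(g^2 - 2*g + 1) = (g - 3)*(g - 1)*(g - 1)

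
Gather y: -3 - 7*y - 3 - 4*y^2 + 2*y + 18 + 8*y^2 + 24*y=4*y^2 + 19*y + 12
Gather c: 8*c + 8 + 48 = 8*c + 56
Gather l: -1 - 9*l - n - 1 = -9*l - n - 2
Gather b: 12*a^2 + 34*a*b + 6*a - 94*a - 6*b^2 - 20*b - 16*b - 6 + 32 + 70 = 12*a^2 - 88*a - 6*b^2 + b*(34*a - 36) + 96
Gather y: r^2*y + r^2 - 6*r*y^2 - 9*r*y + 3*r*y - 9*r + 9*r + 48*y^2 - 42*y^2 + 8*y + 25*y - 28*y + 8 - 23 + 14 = r^2 + y^2*(6 - 6*r) + y*(r^2 - 6*r + 5) - 1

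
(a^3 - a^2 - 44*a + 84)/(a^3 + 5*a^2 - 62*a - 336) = (a^2 - 8*a + 12)/(a^2 - 2*a - 48)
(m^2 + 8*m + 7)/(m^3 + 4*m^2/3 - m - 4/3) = 3*(m + 7)/(3*m^2 + m - 4)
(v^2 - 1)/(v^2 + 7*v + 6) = (v - 1)/(v + 6)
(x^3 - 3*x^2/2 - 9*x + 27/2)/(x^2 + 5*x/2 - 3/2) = (2*x^2 - 9*x + 9)/(2*x - 1)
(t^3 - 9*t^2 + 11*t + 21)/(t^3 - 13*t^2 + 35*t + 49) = (t - 3)/(t - 7)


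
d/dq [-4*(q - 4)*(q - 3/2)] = 22 - 8*q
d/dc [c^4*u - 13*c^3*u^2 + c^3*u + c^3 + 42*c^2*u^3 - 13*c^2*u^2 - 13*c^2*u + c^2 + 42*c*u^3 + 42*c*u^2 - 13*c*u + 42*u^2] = 4*c^3*u - 39*c^2*u^2 + 3*c^2*u + 3*c^2 + 84*c*u^3 - 26*c*u^2 - 26*c*u + 2*c + 42*u^3 + 42*u^2 - 13*u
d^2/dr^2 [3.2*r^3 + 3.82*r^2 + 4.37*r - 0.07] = 19.2*r + 7.64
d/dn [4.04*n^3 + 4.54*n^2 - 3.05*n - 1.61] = 12.12*n^2 + 9.08*n - 3.05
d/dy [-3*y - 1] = -3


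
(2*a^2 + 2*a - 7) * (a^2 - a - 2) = 2*a^4 - 13*a^2 + 3*a + 14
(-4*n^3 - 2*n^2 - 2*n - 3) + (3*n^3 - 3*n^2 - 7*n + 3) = -n^3 - 5*n^2 - 9*n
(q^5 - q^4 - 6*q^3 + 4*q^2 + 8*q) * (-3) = -3*q^5 + 3*q^4 + 18*q^3 - 12*q^2 - 24*q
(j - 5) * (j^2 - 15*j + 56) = j^3 - 20*j^2 + 131*j - 280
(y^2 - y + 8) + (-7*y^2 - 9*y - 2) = -6*y^2 - 10*y + 6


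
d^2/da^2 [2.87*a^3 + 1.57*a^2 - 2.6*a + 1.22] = 17.22*a + 3.14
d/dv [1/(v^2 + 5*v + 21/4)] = 16*(-2*v - 5)/(4*v^2 + 20*v + 21)^2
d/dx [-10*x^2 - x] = -20*x - 1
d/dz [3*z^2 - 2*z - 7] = 6*z - 2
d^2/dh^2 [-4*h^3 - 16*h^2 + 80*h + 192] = -24*h - 32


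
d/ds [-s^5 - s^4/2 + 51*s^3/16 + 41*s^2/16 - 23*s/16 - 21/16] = -5*s^4 - 2*s^3 + 153*s^2/16 + 41*s/8 - 23/16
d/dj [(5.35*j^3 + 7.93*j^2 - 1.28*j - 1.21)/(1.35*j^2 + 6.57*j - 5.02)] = (7.2225*j^4 + 70.299*j^3 - 26.7429*j^2 - 76.3502*j + 14.3753)/(1.8225*j^4 + 17.739*j^3 + 29.6109*j^2 - 65.9628*j + 25.2004)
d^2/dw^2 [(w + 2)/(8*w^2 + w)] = 4*(32*w^3 + 192*w^2 + 24*w + 1)/(w^3*(512*w^3 + 192*w^2 + 24*w + 1))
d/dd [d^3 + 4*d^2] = d*(3*d + 8)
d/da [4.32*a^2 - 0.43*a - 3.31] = 8.64*a - 0.43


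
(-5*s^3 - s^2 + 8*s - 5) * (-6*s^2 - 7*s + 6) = 30*s^5 + 41*s^4 - 71*s^3 - 32*s^2 + 83*s - 30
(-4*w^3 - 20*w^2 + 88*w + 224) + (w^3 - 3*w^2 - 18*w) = -3*w^3 - 23*w^2 + 70*w + 224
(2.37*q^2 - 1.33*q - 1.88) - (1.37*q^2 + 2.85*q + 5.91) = 1.0*q^2 - 4.18*q - 7.79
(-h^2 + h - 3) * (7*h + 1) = -7*h^3 + 6*h^2 - 20*h - 3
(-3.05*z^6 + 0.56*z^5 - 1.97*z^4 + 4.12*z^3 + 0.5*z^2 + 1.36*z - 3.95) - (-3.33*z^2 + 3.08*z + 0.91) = -3.05*z^6 + 0.56*z^5 - 1.97*z^4 + 4.12*z^3 + 3.83*z^2 - 1.72*z - 4.86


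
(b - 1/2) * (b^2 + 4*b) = b^3 + 7*b^2/2 - 2*b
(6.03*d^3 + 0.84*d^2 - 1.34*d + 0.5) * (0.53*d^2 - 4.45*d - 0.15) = 3.1959*d^5 - 26.3883*d^4 - 5.3527*d^3 + 6.102*d^2 - 2.024*d - 0.075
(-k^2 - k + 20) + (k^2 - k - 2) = 18 - 2*k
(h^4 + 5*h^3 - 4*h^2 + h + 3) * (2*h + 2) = 2*h^5 + 12*h^4 + 2*h^3 - 6*h^2 + 8*h + 6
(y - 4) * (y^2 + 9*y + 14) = y^3 + 5*y^2 - 22*y - 56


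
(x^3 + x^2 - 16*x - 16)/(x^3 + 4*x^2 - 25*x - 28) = (x + 4)/(x + 7)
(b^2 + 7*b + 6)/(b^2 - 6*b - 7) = (b + 6)/(b - 7)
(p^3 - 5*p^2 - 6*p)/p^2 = p - 5 - 6/p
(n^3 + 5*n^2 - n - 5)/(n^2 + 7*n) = (n^3 + 5*n^2 - n - 5)/(n*(n + 7))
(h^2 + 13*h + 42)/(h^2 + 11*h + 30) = (h + 7)/(h + 5)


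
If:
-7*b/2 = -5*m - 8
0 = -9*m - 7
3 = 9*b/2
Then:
No Solution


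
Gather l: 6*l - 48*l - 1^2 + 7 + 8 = 14 - 42*l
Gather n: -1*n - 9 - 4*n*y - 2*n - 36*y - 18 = n*(-4*y - 3) - 36*y - 27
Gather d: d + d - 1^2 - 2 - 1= 2*d - 4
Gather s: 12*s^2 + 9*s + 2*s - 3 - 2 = 12*s^2 + 11*s - 5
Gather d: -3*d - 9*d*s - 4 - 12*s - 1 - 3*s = d*(-9*s - 3) - 15*s - 5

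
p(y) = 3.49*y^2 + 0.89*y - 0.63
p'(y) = 6.98*y + 0.89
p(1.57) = 9.37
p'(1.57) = 11.85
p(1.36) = 7.04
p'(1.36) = 10.38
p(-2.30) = 15.79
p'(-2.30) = -15.16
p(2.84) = 30.05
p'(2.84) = 20.71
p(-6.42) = 137.50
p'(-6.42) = -43.92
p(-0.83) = 1.04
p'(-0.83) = -4.90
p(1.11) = 4.66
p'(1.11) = 8.64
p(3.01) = 33.67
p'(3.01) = 21.90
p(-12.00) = 491.25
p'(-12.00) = -82.87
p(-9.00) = 274.05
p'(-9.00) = -61.93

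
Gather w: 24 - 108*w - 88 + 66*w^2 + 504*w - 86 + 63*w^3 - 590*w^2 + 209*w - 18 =63*w^3 - 524*w^2 + 605*w - 168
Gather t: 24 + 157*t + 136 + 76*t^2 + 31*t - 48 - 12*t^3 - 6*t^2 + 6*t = -12*t^3 + 70*t^2 + 194*t + 112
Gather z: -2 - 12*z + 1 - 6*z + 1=-18*z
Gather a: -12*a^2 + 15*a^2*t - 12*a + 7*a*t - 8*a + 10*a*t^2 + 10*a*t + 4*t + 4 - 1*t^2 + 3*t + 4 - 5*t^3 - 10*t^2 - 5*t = a^2*(15*t - 12) + a*(10*t^2 + 17*t - 20) - 5*t^3 - 11*t^2 + 2*t + 8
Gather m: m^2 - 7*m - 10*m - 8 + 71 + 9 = m^2 - 17*m + 72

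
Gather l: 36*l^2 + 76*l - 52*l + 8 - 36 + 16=36*l^2 + 24*l - 12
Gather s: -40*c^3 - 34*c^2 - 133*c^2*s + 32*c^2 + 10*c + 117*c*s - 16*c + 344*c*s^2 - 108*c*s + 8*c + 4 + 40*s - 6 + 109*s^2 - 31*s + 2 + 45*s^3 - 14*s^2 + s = -40*c^3 - 2*c^2 + 2*c + 45*s^3 + s^2*(344*c + 95) + s*(-133*c^2 + 9*c + 10)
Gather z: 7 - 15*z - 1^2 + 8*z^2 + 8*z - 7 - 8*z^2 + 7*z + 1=0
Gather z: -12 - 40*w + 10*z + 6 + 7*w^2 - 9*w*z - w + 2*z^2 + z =7*w^2 - 41*w + 2*z^2 + z*(11 - 9*w) - 6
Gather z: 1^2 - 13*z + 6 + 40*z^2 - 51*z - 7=40*z^2 - 64*z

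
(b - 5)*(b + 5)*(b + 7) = b^3 + 7*b^2 - 25*b - 175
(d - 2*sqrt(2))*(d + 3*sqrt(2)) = d^2 + sqrt(2)*d - 12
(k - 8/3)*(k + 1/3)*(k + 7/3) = k^3 - 19*k/3 - 56/27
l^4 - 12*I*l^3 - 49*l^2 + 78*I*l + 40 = (l - 5*I)*(l - 4*I)*(l - 2*I)*(l - I)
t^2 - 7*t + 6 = (t - 6)*(t - 1)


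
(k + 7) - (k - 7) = 14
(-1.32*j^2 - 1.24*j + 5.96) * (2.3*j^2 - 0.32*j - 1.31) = -3.036*j^4 - 2.4296*j^3 + 15.834*j^2 - 0.2828*j - 7.8076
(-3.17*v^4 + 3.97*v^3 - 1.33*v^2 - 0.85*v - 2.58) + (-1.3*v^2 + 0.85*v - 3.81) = -3.17*v^4 + 3.97*v^3 - 2.63*v^2 - 6.39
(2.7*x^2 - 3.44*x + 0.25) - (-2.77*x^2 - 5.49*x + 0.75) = 5.47*x^2 + 2.05*x - 0.5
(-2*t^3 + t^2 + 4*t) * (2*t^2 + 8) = -4*t^5 + 2*t^4 - 8*t^3 + 8*t^2 + 32*t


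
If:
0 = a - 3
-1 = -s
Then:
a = 3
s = 1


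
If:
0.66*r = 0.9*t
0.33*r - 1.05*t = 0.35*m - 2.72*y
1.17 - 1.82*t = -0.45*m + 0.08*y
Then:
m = 5.5109151047409*y - 0.773980154355017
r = 1.79813571213792*y + 0.615666031873309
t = 1.31863285556781*y + 0.45148842337376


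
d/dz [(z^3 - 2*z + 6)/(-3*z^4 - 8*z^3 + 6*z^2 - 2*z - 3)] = 3*(z^6 - 4*z^4 + 12*z^3 + 49*z^2 - 24*z + 6)/(9*z^8 + 48*z^7 + 28*z^6 - 84*z^5 + 86*z^4 + 24*z^3 - 32*z^2 + 12*z + 9)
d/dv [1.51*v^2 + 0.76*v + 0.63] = 3.02*v + 0.76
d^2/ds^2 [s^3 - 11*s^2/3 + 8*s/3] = 6*s - 22/3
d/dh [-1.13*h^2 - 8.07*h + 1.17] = -2.26*h - 8.07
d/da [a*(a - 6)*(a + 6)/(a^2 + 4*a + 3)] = (a^4 + 8*a^3 + 45*a^2 - 108)/(a^4 + 8*a^3 + 22*a^2 + 24*a + 9)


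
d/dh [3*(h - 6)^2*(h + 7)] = 3*(h - 6)*(3*h + 8)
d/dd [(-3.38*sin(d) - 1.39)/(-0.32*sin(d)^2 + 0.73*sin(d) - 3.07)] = (-1.0816*sin(d)^2 - 0.8896*sin(d) + 11.3913)*cos(d)/(0.1024*sin(d)^4 - 0.4672*sin(d)^3 + 2.4977*sin(d)^2 - 4.4822*sin(d) + 9.4249)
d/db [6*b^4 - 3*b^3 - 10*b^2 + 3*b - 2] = 24*b^3 - 9*b^2 - 20*b + 3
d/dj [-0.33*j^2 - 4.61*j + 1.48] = -0.66*j - 4.61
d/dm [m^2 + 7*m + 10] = 2*m + 7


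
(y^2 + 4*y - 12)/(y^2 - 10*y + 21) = (y^2 + 4*y - 12)/(y^2 - 10*y + 21)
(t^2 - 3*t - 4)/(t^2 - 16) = (t + 1)/(t + 4)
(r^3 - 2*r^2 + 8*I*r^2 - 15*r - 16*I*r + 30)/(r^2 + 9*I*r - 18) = (r^2 + r*(-2 + 5*I) - 10*I)/(r + 6*I)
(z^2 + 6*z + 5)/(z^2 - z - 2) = (z + 5)/(z - 2)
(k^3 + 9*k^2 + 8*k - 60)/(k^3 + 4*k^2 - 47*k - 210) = (k - 2)/(k - 7)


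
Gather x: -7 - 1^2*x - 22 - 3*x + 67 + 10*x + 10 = 6*x + 48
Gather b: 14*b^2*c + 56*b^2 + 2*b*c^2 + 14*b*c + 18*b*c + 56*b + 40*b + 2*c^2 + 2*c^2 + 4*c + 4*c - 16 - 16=b^2*(14*c + 56) + b*(2*c^2 + 32*c + 96) + 4*c^2 + 8*c - 32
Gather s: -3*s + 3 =3 - 3*s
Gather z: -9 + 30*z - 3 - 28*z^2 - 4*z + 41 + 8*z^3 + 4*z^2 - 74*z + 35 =8*z^3 - 24*z^2 - 48*z + 64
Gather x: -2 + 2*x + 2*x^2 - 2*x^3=-2*x^3 + 2*x^2 + 2*x - 2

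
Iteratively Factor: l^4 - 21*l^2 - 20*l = (l - 5)*(l^3 + 5*l^2 + 4*l) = l*(l - 5)*(l^2 + 5*l + 4) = l*(l - 5)*(l + 4)*(l + 1)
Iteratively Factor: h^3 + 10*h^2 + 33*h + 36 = (h + 3)*(h^2 + 7*h + 12) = (h + 3)*(h + 4)*(h + 3)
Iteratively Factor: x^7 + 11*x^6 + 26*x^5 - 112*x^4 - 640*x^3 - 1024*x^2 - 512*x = (x)*(x^6 + 11*x^5 + 26*x^4 - 112*x^3 - 640*x^2 - 1024*x - 512) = x*(x + 2)*(x^5 + 9*x^4 + 8*x^3 - 128*x^2 - 384*x - 256) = x*(x - 4)*(x + 2)*(x^4 + 13*x^3 + 60*x^2 + 112*x + 64) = x*(x - 4)*(x + 2)*(x + 4)*(x^3 + 9*x^2 + 24*x + 16) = x*(x - 4)*(x + 1)*(x + 2)*(x + 4)*(x^2 + 8*x + 16) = x*(x - 4)*(x + 1)*(x + 2)*(x + 4)^2*(x + 4)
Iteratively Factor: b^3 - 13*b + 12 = (b - 1)*(b^2 + b - 12) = (b - 3)*(b - 1)*(b + 4)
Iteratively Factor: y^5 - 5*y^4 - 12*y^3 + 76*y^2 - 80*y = (y + 4)*(y^4 - 9*y^3 + 24*y^2 - 20*y) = y*(y + 4)*(y^3 - 9*y^2 + 24*y - 20) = y*(y - 2)*(y + 4)*(y^2 - 7*y + 10) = y*(y - 2)^2*(y + 4)*(y - 5)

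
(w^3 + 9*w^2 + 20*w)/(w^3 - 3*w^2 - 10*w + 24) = w*(w^2 + 9*w + 20)/(w^3 - 3*w^2 - 10*w + 24)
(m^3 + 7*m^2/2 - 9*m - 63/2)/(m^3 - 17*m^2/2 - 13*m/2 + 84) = (2*m^2 + m - 21)/(2*m^2 - 23*m + 56)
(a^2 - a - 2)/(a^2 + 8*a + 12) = (a^2 - a - 2)/(a^2 + 8*a + 12)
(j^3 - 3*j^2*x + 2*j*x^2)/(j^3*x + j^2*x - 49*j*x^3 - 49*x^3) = j*(j^2 - 3*j*x + 2*x^2)/(x*(j^3 + j^2 - 49*j*x^2 - 49*x^2))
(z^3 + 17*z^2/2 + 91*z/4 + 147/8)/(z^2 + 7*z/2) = z + 5 + 21/(4*z)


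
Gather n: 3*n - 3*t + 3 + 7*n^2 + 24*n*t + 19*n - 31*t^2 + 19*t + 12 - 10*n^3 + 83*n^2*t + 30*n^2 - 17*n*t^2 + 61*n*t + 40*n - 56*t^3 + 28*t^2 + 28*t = -10*n^3 + n^2*(83*t + 37) + n*(-17*t^2 + 85*t + 62) - 56*t^3 - 3*t^2 + 44*t + 15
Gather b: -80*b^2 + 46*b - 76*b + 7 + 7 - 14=-80*b^2 - 30*b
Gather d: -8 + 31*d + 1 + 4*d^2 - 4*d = 4*d^2 + 27*d - 7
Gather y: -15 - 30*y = -30*y - 15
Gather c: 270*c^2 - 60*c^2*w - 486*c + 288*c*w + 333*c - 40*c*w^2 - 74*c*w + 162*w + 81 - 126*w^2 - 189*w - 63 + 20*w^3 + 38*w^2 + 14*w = c^2*(270 - 60*w) + c*(-40*w^2 + 214*w - 153) + 20*w^3 - 88*w^2 - 13*w + 18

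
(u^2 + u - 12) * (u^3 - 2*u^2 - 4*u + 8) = u^5 - u^4 - 18*u^3 + 28*u^2 + 56*u - 96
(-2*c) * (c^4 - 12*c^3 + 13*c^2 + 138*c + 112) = -2*c^5 + 24*c^4 - 26*c^3 - 276*c^2 - 224*c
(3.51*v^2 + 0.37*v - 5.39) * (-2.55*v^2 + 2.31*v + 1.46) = -8.9505*v^4 + 7.1646*v^3 + 19.7238*v^2 - 11.9107*v - 7.8694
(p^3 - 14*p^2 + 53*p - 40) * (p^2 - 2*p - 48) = p^5 - 16*p^4 + 33*p^3 + 526*p^2 - 2464*p + 1920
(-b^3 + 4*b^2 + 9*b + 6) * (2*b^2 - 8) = -2*b^5 + 8*b^4 + 26*b^3 - 20*b^2 - 72*b - 48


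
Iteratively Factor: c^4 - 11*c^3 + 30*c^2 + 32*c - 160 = (c - 4)*(c^3 - 7*c^2 + 2*c + 40) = (c - 4)^2*(c^2 - 3*c - 10) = (c - 5)*(c - 4)^2*(c + 2)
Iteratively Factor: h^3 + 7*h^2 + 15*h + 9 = (h + 3)*(h^2 + 4*h + 3) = (h + 1)*(h + 3)*(h + 3)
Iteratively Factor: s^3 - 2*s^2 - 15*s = (s + 3)*(s^2 - 5*s) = (s - 5)*(s + 3)*(s)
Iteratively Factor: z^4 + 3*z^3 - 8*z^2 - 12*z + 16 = (z - 1)*(z^3 + 4*z^2 - 4*z - 16) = (z - 1)*(z + 2)*(z^2 + 2*z - 8) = (z - 2)*(z - 1)*(z + 2)*(z + 4)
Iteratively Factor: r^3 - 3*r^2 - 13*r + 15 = (r + 3)*(r^2 - 6*r + 5) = (r - 5)*(r + 3)*(r - 1)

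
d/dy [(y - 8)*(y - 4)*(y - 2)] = 3*y^2 - 28*y + 56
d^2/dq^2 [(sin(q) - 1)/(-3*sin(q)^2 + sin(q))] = (9*sin(q)^2 - 33*sin(q) - 9 + 53/sin(q) - 18/sin(q)^2 + 2/sin(q)^3)/(3*sin(q) - 1)^3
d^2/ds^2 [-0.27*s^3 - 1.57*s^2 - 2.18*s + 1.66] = -1.62*s - 3.14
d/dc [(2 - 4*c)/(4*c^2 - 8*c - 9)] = 4*(4*c^2 - 4*c + 13)/(16*c^4 - 64*c^3 - 8*c^2 + 144*c + 81)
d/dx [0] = 0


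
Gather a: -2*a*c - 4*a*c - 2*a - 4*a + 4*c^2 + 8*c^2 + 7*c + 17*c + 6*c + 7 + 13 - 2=a*(-6*c - 6) + 12*c^2 + 30*c + 18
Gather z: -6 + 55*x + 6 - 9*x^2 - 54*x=-9*x^2 + x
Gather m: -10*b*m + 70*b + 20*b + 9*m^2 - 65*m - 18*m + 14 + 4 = 90*b + 9*m^2 + m*(-10*b - 83) + 18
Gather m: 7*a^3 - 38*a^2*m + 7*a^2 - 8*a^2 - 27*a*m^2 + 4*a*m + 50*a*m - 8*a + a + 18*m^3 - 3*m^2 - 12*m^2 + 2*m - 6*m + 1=7*a^3 - a^2 - 7*a + 18*m^3 + m^2*(-27*a - 15) + m*(-38*a^2 + 54*a - 4) + 1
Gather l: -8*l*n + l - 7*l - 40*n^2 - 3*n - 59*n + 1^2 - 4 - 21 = l*(-8*n - 6) - 40*n^2 - 62*n - 24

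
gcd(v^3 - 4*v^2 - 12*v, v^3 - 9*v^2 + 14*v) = v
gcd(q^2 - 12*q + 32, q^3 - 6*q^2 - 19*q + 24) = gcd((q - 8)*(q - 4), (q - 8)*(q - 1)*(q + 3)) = q - 8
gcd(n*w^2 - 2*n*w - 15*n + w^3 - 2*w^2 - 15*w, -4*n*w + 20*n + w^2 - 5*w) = w - 5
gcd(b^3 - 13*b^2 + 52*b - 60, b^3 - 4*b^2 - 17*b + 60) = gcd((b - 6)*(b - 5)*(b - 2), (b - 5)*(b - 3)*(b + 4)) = b - 5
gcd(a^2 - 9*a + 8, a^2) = 1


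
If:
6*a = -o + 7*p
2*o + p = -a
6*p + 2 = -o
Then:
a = -30/53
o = 26/53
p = -22/53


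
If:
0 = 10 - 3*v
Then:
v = 10/3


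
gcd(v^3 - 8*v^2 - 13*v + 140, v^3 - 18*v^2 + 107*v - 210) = v^2 - 12*v + 35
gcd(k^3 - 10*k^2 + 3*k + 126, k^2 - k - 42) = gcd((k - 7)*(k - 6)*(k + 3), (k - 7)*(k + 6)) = k - 7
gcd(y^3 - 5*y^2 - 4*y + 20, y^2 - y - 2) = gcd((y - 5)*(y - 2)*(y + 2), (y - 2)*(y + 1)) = y - 2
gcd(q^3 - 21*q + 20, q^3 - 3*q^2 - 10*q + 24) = q - 4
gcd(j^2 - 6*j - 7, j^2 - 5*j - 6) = j + 1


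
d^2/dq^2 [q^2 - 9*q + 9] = 2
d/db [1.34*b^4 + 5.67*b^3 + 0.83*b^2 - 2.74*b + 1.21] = 5.36*b^3 + 17.01*b^2 + 1.66*b - 2.74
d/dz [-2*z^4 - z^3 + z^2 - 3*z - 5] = -8*z^3 - 3*z^2 + 2*z - 3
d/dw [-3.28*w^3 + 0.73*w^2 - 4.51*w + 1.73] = -9.84*w^2 + 1.46*w - 4.51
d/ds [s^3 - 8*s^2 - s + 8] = 3*s^2 - 16*s - 1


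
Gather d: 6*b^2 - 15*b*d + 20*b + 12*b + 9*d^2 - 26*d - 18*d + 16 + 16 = 6*b^2 + 32*b + 9*d^2 + d*(-15*b - 44) + 32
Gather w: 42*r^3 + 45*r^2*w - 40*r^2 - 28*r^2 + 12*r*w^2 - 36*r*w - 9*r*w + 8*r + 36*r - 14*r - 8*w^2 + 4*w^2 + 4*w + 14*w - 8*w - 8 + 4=42*r^3 - 68*r^2 + 30*r + w^2*(12*r - 4) + w*(45*r^2 - 45*r + 10) - 4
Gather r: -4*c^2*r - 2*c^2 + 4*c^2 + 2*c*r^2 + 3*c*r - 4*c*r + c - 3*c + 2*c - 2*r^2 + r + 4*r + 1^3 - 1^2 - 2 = 2*c^2 + r^2*(2*c - 2) + r*(-4*c^2 - c + 5) - 2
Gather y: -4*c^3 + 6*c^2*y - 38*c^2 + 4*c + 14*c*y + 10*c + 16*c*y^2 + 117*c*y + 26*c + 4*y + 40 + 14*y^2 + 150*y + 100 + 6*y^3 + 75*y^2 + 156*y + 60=-4*c^3 - 38*c^2 + 40*c + 6*y^3 + y^2*(16*c + 89) + y*(6*c^2 + 131*c + 310) + 200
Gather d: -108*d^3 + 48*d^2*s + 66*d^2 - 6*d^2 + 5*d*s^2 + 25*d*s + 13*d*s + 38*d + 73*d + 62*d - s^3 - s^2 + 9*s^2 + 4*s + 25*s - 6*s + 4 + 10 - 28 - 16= -108*d^3 + d^2*(48*s + 60) + d*(5*s^2 + 38*s + 173) - s^3 + 8*s^2 + 23*s - 30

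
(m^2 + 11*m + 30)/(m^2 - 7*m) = (m^2 + 11*m + 30)/(m*(m - 7))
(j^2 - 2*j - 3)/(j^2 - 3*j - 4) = (j - 3)/(j - 4)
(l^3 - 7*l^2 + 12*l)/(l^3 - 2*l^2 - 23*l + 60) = l/(l + 5)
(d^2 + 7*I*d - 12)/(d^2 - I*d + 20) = (d + 3*I)/(d - 5*I)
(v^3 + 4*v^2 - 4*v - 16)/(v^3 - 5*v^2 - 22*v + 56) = (v + 2)/(v - 7)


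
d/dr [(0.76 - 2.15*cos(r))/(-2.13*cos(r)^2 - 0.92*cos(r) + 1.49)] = (4.5795*cos(r)^2 - 3.2376*cos(r) + 2.5043)*sin(r)/(4.5369*cos(r)^4 + 3.9192*cos(r)^3 - 5.501*cos(r)^2 - 2.7416*cos(r) + 2.2201)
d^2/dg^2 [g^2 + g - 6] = 2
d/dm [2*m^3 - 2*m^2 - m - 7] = 6*m^2 - 4*m - 1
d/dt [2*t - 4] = 2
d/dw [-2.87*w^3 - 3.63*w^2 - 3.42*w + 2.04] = -8.61*w^2 - 7.26*w - 3.42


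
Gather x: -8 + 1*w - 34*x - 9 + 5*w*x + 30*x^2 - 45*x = w + 30*x^2 + x*(5*w - 79) - 17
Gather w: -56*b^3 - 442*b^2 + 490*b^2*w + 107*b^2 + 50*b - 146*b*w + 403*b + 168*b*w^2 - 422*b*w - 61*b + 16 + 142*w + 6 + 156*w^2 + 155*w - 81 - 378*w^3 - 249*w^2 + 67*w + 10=-56*b^3 - 335*b^2 + 392*b - 378*w^3 + w^2*(168*b - 93) + w*(490*b^2 - 568*b + 364) - 49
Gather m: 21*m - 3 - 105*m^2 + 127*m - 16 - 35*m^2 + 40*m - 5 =-140*m^2 + 188*m - 24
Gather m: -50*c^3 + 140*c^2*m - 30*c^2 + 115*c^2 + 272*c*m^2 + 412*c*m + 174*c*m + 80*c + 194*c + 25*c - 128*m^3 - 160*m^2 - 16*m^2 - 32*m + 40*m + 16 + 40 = -50*c^3 + 85*c^2 + 299*c - 128*m^3 + m^2*(272*c - 176) + m*(140*c^2 + 586*c + 8) + 56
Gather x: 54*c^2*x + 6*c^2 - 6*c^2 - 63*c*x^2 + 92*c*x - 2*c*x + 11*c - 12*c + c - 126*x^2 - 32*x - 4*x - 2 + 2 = x^2*(-63*c - 126) + x*(54*c^2 + 90*c - 36)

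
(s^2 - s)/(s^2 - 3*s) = (s - 1)/(s - 3)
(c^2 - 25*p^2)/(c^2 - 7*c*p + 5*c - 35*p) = (c^2 - 25*p^2)/(c^2 - 7*c*p + 5*c - 35*p)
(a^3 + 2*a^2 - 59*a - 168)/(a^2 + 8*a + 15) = (a^2 - a - 56)/(a + 5)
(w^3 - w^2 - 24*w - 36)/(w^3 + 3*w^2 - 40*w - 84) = (w + 3)/(w + 7)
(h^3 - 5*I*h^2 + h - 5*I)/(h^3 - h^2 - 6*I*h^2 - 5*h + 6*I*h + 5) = (h + I)/(h - 1)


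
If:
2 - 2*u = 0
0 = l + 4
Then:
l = -4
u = 1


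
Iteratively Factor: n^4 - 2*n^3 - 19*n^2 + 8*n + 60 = (n + 2)*(n^3 - 4*n^2 - 11*n + 30) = (n - 5)*(n + 2)*(n^2 + n - 6) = (n - 5)*(n + 2)*(n + 3)*(n - 2)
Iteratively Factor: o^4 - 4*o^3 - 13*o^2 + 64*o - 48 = (o - 3)*(o^3 - o^2 - 16*o + 16) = (o - 3)*(o + 4)*(o^2 - 5*o + 4) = (o - 3)*(o - 1)*(o + 4)*(o - 4)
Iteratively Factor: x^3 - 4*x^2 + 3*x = (x - 3)*(x^2 - x) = (x - 3)*(x - 1)*(x)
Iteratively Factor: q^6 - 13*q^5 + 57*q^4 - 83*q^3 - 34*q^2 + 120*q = (q - 2)*(q^5 - 11*q^4 + 35*q^3 - 13*q^2 - 60*q) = (q - 3)*(q - 2)*(q^4 - 8*q^3 + 11*q^2 + 20*q) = (q - 5)*(q - 3)*(q - 2)*(q^3 - 3*q^2 - 4*q) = (q - 5)*(q - 4)*(q - 3)*(q - 2)*(q^2 + q) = (q - 5)*(q - 4)*(q - 3)*(q - 2)*(q + 1)*(q)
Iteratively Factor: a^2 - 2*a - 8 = (a + 2)*(a - 4)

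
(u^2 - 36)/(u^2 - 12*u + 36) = (u + 6)/(u - 6)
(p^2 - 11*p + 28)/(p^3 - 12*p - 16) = (p - 7)/(p^2 + 4*p + 4)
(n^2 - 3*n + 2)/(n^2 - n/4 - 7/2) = 4*(n - 1)/(4*n + 7)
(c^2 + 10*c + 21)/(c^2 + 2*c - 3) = (c + 7)/(c - 1)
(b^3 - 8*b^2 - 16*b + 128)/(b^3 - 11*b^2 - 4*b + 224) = (b - 4)/(b - 7)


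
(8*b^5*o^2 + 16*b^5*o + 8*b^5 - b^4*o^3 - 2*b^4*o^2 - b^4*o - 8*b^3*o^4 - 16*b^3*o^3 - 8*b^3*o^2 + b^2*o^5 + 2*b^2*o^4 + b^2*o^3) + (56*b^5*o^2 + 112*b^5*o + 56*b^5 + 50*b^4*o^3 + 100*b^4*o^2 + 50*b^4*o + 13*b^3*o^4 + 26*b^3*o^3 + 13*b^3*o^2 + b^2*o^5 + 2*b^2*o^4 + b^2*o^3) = 64*b^5*o^2 + 128*b^5*o + 64*b^5 + 49*b^4*o^3 + 98*b^4*o^2 + 49*b^4*o + 5*b^3*o^4 + 10*b^3*o^3 + 5*b^3*o^2 + 2*b^2*o^5 + 4*b^2*o^4 + 2*b^2*o^3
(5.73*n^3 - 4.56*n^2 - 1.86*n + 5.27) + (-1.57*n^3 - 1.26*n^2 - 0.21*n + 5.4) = 4.16*n^3 - 5.82*n^2 - 2.07*n + 10.67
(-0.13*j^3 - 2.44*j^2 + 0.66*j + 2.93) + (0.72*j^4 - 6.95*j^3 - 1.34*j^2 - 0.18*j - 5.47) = 0.72*j^4 - 7.08*j^3 - 3.78*j^2 + 0.48*j - 2.54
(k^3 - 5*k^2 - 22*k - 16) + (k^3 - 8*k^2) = 2*k^3 - 13*k^2 - 22*k - 16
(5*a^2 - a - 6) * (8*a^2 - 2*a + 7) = 40*a^4 - 18*a^3 - 11*a^2 + 5*a - 42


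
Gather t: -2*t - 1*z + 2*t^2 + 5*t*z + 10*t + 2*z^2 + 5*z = 2*t^2 + t*(5*z + 8) + 2*z^2 + 4*z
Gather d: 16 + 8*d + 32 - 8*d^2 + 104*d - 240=-8*d^2 + 112*d - 192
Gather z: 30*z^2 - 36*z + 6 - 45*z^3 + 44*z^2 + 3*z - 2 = -45*z^3 + 74*z^2 - 33*z + 4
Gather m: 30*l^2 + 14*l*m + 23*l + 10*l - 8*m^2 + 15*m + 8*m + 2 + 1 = 30*l^2 + 33*l - 8*m^2 + m*(14*l + 23) + 3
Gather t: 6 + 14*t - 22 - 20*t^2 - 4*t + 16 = -20*t^2 + 10*t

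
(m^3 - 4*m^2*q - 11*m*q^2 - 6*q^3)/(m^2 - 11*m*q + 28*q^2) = (m^3 - 4*m^2*q - 11*m*q^2 - 6*q^3)/(m^2 - 11*m*q + 28*q^2)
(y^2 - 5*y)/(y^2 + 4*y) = (y - 5)/(y + 4)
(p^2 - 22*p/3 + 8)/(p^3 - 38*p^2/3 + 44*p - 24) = (3*p - 4)/(3*p^2 - 20*p + 12)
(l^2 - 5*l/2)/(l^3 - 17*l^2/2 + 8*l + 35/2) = l/(l^2 - 6*l - 7)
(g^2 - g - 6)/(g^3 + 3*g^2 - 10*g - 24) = 1/(g + 4)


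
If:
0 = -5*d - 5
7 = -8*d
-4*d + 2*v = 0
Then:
No Solution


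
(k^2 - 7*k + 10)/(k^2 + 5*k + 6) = (k^2 - 7*k + 10)/(k^2 + 5*k + 6)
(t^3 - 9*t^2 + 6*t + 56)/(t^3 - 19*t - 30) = (t^2 - 11*t + 28)/(t^2 - 2*t - 15)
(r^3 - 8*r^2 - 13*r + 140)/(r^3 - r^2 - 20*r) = (r - 7)/r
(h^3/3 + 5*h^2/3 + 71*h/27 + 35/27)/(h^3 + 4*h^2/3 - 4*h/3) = (9*h^3 + 45*h^2 + 71*h + 35)/(9*h*(3*h^2 + 4*h - 4))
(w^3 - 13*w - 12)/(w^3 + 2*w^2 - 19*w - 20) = (w + 3)/(w + 5)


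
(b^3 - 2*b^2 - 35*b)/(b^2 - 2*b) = (b^2 - 2*b - 35)/(b - 2)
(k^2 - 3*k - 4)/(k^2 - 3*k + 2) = (k^2 - 3*k - 4)/(k^2 - 3*k + 2)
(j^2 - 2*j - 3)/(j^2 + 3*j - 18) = (j + 1)/(j + 6)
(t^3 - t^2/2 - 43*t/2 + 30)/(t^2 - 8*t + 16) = (2*t^2 + 7*t - 15)/(2*(t - 4))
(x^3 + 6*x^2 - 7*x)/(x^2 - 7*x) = (x^2 + 6*x - 7)/(x - 7)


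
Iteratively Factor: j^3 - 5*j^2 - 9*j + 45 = (j - 5)*(j^2 - 9) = (j - 5)*(j + 3)*(j - 3)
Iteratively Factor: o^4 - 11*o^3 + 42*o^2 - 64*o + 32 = (o - 4)*(o^3 - 7*o^2 + 14*o - 8) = (o - 4)*(o - 2)*(o^2 - 5*o + 4) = (o - 4)^2*(o - 2)*(o - 1)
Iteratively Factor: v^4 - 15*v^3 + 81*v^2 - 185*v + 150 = (v - 3)*(v^3 - 12*v^2 + 45*v - 50) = (v - 5)*(v - 3)*(v^2 - 7*v + 10) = (v - 5)^2*(v - 3)*(v - 2)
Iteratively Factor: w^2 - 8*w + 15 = (w - 3)*(w - 5)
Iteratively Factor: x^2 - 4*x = (x)*(x - 4)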